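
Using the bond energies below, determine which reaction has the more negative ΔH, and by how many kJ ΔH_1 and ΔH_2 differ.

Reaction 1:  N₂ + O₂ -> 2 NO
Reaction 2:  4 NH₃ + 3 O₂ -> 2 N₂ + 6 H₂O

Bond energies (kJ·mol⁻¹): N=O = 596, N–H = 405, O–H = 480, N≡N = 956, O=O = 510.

Reaction 2, by 1556 kJ

Reaction 1:
  Bonds broken (reactants):
    N≡N: 1 × 956 = 956
    O=O: 1 × 510 = 510
    Σ(broken) = 1466 kJ
  Bonds formed (products):
    N=O: 2 × 596 = 1192
    Σ(formed) = 1192 kJ
  ΔH_1 = 1466 − 1192 = +274 kJ
Reaction 2:
  Bonds broken (reactants):
    N–H: 12 × 405 = 4860
    O=O: 3 × 510 = 1530
    Σ(broken) = 6390 kJ
  Bonds formed (products):
    N≡N: 2 × 956 = 1912
    O–H: 12 × 480 = 5760
    Σ(formed) = 7672 kJ
  ΔH_2 = 6390 − 7672 = −1282 kJ
ΔH_1 − ΔH_2 = +1556 kJ, so reaction 2 has the more negative ΔH; |ΔH_1 − ΔH_2| = 1556 kJ.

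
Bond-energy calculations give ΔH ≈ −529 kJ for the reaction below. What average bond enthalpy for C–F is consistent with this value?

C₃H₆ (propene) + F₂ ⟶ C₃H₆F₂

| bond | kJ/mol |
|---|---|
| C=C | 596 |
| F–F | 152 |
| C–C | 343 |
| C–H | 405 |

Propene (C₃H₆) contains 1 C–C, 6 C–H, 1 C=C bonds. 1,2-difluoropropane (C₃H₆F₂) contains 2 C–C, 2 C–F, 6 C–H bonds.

Let D be the C–F bond energy.
Σ(broken) = 1×343 + 6×405 + 1×596 + 1×152 = 3521
Σ(formed) = 2×343 + 2×D + 6×405 = 3116 + 2D
ΔH = Σ(broken) − Σ(formed) = (3521) − (3116 + 2D) = +405 − 2D
Setting this equal to −529 kJ gives 2D = 934, so D = 467 kJ/mol.

D(C–F) ≈ 467 kJ/mol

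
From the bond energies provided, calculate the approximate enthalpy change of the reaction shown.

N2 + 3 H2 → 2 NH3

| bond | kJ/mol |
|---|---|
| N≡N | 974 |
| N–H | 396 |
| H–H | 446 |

ΔH ≈ −64 kJ

Bonds broken (reactants):
  H–H: 3 × 446 = 1338
  N≡N: 1 × 974 = 974
  Σ(broken) = 2312 kJ
Bonds formed (products):
  N–H: 6 × 396 = 2376
  Σ(formed) = 2376 kJ
ΔH = Σ(broken) − Σ(formed) = 2312 − 2376 = −64 kJ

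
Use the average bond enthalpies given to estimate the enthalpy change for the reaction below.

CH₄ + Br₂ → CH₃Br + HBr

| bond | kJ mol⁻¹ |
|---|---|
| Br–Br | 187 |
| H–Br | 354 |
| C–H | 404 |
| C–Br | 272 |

ΔH ≈ −35 kJ

Bonds broken (reactants):
  Br–Br: 1 × 187 = 187
  C–H: 4 × 404 = 1616
  Σ(broken) = 1803 kJ
Bonds formed (products):
  C–Br: 1 × 272 = 272
  C–H: 3 × 404 = 1212
  H–Br: 1 × 354 = 354
  Σ(formed) = 1838 kJ
ΔH = Σ(broken) − Σ(formed) = 1803 − 1838 = −35 kJ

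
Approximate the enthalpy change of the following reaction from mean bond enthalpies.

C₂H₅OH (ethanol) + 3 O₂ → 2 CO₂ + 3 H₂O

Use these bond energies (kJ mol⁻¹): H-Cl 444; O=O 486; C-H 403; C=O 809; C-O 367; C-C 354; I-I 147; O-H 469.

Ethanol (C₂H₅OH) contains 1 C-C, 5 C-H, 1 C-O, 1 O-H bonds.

ΔH ≈ −1387 kJ

Bonds broken (reactants):
  C-C: 1 × 354 = 354
  C-H: 5 × 403 = 2015
  C-O: 1 × 367 = 367
  O-H: 1 × 469 = 469
  O=O: 3 × 486 = 1458
  Σ(broken) = 4663 kJ
Bonds formed (products):
  C=O: 4 × 809 = 3236
  O-H: 6 × 469 = 2814
  Σ(formed) = 6050 kJ
ΔH = Σ(broken) − Σ(formed) = 4663 − 6050 = −1387 kJ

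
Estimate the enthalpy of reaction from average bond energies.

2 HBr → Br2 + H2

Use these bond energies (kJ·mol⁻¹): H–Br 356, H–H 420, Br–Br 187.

Bonds broken (reactants):
  H–Br: 2 × 356 = 712
  Σ(broken) = 712 kJ
Bonds formed (products):
  Br–Br: 1 × 187 = 187
  H–H: 1 × 420 = 420
  Σ(formed) = 607 kJ
ΔH = Σ(broken) − Σ(formed) = 712 − 607 = +105 kJ

ΔH ≈ +105 kJ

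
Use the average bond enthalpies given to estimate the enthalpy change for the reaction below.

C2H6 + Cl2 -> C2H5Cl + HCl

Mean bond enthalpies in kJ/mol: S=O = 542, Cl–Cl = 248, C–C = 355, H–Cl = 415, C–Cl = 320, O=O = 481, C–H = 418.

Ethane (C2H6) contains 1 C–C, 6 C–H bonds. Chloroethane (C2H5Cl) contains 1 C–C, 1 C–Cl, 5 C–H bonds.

ΔH ≈ −69 kJ

Bonds broken (reactants):
  C–C: 1 × 355 = 355
  C–H: 6 × 418 = 2508
  Cl–Cl: 1 × 248 = 248
  Σ(broken) = 3111 kJ
Bonds formed (products):
  C–C: 1 × 355 = 355
  C–Cl: 1 × 320 = 320
  C–H: 5 × 418 = 2090
  H–Cl: 1 × 415 = 415
  Σ(formed) = 3180 kJ
ΔH = Σ(broken) − Σ(formed) = 3111 − 3180 = −69 kJ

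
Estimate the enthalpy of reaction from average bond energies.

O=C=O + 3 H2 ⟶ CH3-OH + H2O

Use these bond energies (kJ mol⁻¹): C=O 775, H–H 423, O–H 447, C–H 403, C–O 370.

ΔH ≈ −101 kJ

Bonds broken (reactants):
  C=O: 2 × 775 = 1550
  H–H: 3 × 423 = 1269
  Σ(broken) = 2819 kJ
Bonds formed (products):
  C–H: 3 × 403 = 1209
  C–O: 1 × 370 = 370
  O–H: 3 × 447 = 1341
  Σ(formed) = 2920 kJ
ΔH = Σ(broken) − Σ(formed) = 2819 − 2920 = −101 kJ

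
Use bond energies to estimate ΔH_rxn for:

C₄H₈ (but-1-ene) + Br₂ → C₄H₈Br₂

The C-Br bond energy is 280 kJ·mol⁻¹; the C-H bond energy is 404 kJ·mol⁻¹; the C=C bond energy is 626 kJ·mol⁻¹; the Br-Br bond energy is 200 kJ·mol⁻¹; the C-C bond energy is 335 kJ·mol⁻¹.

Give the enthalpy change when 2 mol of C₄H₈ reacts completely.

ΔH = −138 kJ

Bonds broken (reactants):
  Br-Br: 1 × 200 = 200
  C-C: 2 × 335 = 670
  C-H: 8 × 404 = 3232
  C=C: 1 × 626 = 626
  Σ(broken) = 4728 kJ
Bonds formed (products):
  C-Br: 2 × 280 = 560
  C-C: 3 × 335 = 1005
  C-H: 8 × 404 = 3232
  Σ(formed) = 4797 kJ
ΔH = Σ(broken) − Σ(formed) = 4728 − 4797 = −69 kJ
For 2× the reaction as written: 2 × (−69) = −138 kJ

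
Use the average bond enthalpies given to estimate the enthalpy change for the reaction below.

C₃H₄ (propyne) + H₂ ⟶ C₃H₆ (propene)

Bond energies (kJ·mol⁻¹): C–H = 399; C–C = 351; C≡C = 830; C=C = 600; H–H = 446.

ΔH ≈ −122 kJ

Bonds broken (reactants):
  C≡C: 1 × 830 = 830
  C–C: 1 × 351 = 351
  C–H: 4 × 399 = 1596
  H–H: 1 × 446 = 446
  Σ(broken) = 3223 kJ
Bonds formed (products):
  C–C: 1 × 351 = 351
  C–H: 6 × 399 = 2394
  C=C: 1 × 600 = 600
  Σ(formed) = 3345 kJ
ΔH = Σ(broken) − Σ(formed) = 3223 − 3345 = −122 kJ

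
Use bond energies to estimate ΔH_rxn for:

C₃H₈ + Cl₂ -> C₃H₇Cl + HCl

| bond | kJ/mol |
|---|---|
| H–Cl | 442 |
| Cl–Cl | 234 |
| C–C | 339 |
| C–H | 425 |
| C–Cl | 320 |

Bonds broken (reactants):
  C–C: 2 × 339 = 678
  C–H: 8 × 425 = 3400
  Cl–Cl: 1 × 234 = 234
  Σ(broken) = 4312 kJ
Bonds formed (products):
  C–C: 2 × 339 = 678
  C–Cl: 1 × 320 = 320
  C–H: 7 × 425 = 2975
  H–Cl: 1 × 442 = 442
  Σ(formed) = 4415 kJ
ΔH = Σ(broken) − Σ(formed) = 4312 − 4415 = −103 kJ

ΔH ≈ −103 kJ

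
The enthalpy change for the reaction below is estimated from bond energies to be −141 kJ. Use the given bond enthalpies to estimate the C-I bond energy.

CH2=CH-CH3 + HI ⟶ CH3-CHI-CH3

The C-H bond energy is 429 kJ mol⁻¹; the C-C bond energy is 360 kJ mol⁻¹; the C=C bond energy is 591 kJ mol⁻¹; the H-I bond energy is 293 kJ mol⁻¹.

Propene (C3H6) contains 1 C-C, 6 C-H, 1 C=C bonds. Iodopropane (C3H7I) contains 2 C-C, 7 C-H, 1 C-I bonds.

D(C-I) ≈ 236 kJ/mol

Let D be the C-I bond energy.
Σ(broken) = 1×360 + 6×429 + 1×591 + 1×293 = 3818
Σ(formed) = 2×360 + 7×429 + 1×D = 3723 + D
ΔH = Σ(broken) − Σ(formed) = (3818) − (3723 + D) = +95 − D
Setting this equal to −141 kJ gives D = 236 kJ/mol.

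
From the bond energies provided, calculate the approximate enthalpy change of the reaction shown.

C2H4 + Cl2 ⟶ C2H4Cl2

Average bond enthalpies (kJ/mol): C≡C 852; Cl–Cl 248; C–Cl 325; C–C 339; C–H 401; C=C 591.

Bonds broken (reactants):
  C–H: 4 × 401 = 1604
  C=C: 1 × 591 = 591
  Cl–Cl: 1 × 248 = 248
  Σ(broken) = 2443 kJ
Bonds formed (products):
  C–C: 1 × 339 = 339
  C–Cl: 2 × 325 = 650
  C–H: 4 × 401 = 1604
  Σ(formed) = 2593 kJ
ΔH = Σ(broken) − Σ(formed) = 2443 − 2593 = −150 kJ

ΔH ≈ −150 kJ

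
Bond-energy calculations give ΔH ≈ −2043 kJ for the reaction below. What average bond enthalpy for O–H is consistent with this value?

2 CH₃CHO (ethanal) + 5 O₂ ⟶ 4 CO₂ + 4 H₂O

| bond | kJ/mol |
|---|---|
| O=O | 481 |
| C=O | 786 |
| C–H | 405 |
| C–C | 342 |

Let D be the O–H bond energy.
Σ(broken) = 2×342 + 8×405 + 2×786 + 5×481 = 7901
Σ(formed) = 8×786 + 8×D = 6288 + 8D
ΔH = Σ(broken) − Σ(formed) = (7901) − (6288 + 8D) = +1613 − 8D
Setting this equal to −2043 kJ gives 8D = 3656, so D = 457 kJ/mol.

D(O–H) ≈ 457 kJ/mol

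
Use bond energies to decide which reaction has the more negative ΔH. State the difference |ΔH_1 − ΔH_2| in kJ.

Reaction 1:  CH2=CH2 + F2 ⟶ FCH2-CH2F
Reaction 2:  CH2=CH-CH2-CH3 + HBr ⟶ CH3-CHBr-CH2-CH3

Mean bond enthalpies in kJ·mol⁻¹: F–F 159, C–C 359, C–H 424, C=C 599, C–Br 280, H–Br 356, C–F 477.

Reaction 1, by 447 kJ

Reaction 1:
  Bonds broken (reactants):
    C–H: 4 × 424 = 1696
    C=C: 1 × 599 = 599
    F–F: 1 × 159 = 159
    Σ(broken) = 2454 kJ
  Bonds formed (products):
    C–C: 1 × 359 = 359
    C–F: 2 × 477 = 954
    C–H: 4 × 424 = 1696
    Σ(formed) = 3009 kJ
  ΔH_1 = 2454 − 3009 = −555 kJ
Reaction 2:
  Bonds broken (reactants):
    C–C: 2 × 359 = 718
    C–H: 8 × 424 = 3392
    C=C: 1 × 599 = 599
    H–Br: 1 × 356 = 356
    Σ(broken) = 5065 kJ
  Bonds formed (products):
    C–Br: 1 × 280 = 280
    C–C: 3 × 359 = 1077
    C–H: 9 × 424 = 3816
    Σ(formed) = 5173 kJ
  ΔH_2 = 5065 − 5173 = −108 kJ
ΔH_1 − ΔH_2 = −447 kJ, so reaction 1 has the more negative ΔH; |ΔH_1 − ΔH_2| = 447 kJ.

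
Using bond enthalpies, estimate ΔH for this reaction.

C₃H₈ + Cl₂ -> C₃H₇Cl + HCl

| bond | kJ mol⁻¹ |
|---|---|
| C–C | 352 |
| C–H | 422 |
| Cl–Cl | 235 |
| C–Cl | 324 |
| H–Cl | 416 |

Bonds broken (reactants):
  C–C: 2 × 352 = 704
  C–H: 8 × 422 = 3376
  Cl–Cl: 1 × 235 = 235
  Σ(broken) = 4315 kJ
Bonds formed (products):
  C–C: 2 × 352 = 704
  C–Cl: 1 × 324 = 324
  C–H: 7 × 422 = 2954
  H–Cl: 1 × 416 = 416
  Σ(formed) = 4398 kJ
ΔH = Σ(broken) − Σ(formed) = 4315 − 4398 = −83 kJ

ΔH ≈ −83 kJ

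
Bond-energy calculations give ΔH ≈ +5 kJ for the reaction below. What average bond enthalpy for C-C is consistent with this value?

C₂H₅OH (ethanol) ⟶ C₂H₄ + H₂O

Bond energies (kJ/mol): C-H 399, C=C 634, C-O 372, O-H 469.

Let D be the C-C bond energy.
Σ(broken) = 1×D + 5×399 + 1×372 + 1×469 = 2836 + D
Σ(formed) = 4×399 + 1×634 + 2×469 = 3168
ΔH = Σ(broken) − Σ(formed) = (2836 + D) − (3168) = −332 + D
Setting this equal to +5 kJ gives D = 337 kJ/mol.

D(C-C) ≈ 337 kJ/mol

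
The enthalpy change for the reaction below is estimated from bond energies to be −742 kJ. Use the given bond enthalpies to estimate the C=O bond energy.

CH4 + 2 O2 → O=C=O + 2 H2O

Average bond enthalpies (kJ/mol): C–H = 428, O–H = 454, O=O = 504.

D(C=O) ≈ 823 kJ/mol

Let D be the C=O bond energy.
Σ(broken) = 4×428 + 2×504 = 2720
Σ(formed) = 2×D + 4×454 = 1816 + 2D
ΔH = Σ(broken) − Σ(formed) = (2720) − (1816 + 2D) = +904 − 2D
Setting this equal to −742 kJ gives 2D = 1646, so D = 823 kJ/mol.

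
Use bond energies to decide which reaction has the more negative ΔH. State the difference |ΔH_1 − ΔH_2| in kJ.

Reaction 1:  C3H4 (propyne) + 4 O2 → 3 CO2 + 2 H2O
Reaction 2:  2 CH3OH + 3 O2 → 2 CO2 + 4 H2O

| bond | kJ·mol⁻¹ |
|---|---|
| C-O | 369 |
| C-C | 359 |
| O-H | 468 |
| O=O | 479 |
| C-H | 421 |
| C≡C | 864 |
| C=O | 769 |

Reaction 1:
  Bonds broken (reactants):
    C≡C: 1 × 864 = 864
    C-C: 1 × 359 = 359
    C-H: 4 × 421 = 1684
    O=O: 4 × 479 = 1916
    Σ(broken) = 4823 kJ
  Bonds formed (products):
    C=O: 6 × 769 = 4614
    O-H: 4 × 468 = 1872
    Σ(formed) = 6486 kJ
  ΔH_1 = 4823 − 6486 = −1663 kJ
Reaction 2:
  Bonds broken (reactants):
    C-H: 6 × 421 = 2526
    C-O: 2 × 369 = 738
    O-H: 2 × 468 = 936
    O=O: 3 × 479 = 1437
    Σ(broken) = 5637 kJ
  Bonds formed (products):
    C=O: 4 × 769 = 3076
    O-H: 8 × 468 = 3744
    Σ(formed) = 6820 kJ
  ΔH_2 = 5637 − 6820 = −1183 kJ
ΔH_1 − ΔH_2 = −480 kJ, so reaction 1 has the more negative ΔH; |ΔH_1 − ΔH_2| = 480 kJ.

Reaction 1, by 480 kJ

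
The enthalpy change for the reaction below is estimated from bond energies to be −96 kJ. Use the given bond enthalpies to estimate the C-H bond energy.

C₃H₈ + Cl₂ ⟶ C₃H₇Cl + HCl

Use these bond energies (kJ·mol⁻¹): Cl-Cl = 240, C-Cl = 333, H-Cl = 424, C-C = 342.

D(C-H) ≈ 421 kJ/mol

Let D be the C-H bond energy.
Σ(broken) = 2×342 + 8×D + 1×240 = 924 + 8D
Σ(formed) = 2×342 + 1×333 + 7×D + 1×424 = 1441 + 7D
ΔH = Σ(broken) − Σ(formed) = (924 + 8D) − (1441 + 7D) = −517 + D
Setting this equal to −96 kJ gives D = 421 kJ/mol.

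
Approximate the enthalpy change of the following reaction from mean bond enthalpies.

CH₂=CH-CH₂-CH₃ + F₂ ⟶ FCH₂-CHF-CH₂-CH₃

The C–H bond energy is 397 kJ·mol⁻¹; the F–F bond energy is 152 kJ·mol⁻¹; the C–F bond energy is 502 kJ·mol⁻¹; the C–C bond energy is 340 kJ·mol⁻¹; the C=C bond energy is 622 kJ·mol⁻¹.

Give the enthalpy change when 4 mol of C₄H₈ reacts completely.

ΔH = −2280 kJ

Bonds broken (reactants):
  C–C: 2 × 340 = 680
  C–H: 8 × 397 = 3176
  C=C: 1 × 622 = 622
  F–F: 1 × 152 = 152
  Σ(broken) = 4630 kJ
Bonds formed (products):
  C–C: 3 × 340 = 1020
  C–F: 2 × 502 = 1004
  C–H: 8 × 397 = 3176
  Σ(formed) = 5200 kJ
ΔH = Σ(broken) − Σ(formed) = 4630 − 5200 = −570 kJ
For 4× the reaction as written: 4 × (−570) = −2280 kJ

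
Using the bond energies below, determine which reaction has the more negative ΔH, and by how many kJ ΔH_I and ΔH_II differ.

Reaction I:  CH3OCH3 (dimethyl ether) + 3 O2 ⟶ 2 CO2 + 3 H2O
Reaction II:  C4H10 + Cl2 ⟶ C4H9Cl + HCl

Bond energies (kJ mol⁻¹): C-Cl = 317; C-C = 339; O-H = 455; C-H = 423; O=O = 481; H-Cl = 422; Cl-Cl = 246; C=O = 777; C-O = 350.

Reaction I, by 1087 kJ

Reaction I:
  Bonds broken (reactants):
    C-H: 6 × 423 = 2538
    C-O: 2 × 350 = 700
    O=O: 3 × 481 = 1443
    Σ(broken) = 4681 kJ
  Bonds formed (products):
    C=O: 4 × 777 = 3108
    O-H: 6 × 455 = 2730
    Σ(formed) = 5838 kJ
  ΔH_I = 4681 − 5838 = −1157 kJ
Reaction II:
  Bonds broken (reactants):
    C-C: 3 × 339 = 1017
    C-H: 10 × 423 = 4230
    Cl-Cl: 1 × 246 = 246
    Σ(broken) = 5493 kJ
  Bonds formed (products):
    C-C: 3 × 339 = 1017
    C-Cl: 1 × 317 = 317
    C-H: 9 × 423 = 3807
    H-Cl: 1 × 422 = 422
    Σ(formed) = 5563 kJ
  ΔH_II = 5493 − 5563 = −70 kJ
ΔH_I − ΔH_II = −1087 kJ, so reaction I has the more negative ΔH; |ΔH_I − ΔH_II| = 1087 kJ.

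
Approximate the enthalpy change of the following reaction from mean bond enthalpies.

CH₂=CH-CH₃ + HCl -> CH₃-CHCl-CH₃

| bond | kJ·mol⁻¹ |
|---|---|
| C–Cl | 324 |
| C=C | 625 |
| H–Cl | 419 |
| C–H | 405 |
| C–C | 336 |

Bonds broken (reactants):
  C–C: 1 × 336 = 336
  C–H: 6 × 405 = 2430
  C=C: 1 × 625 = 625
  H–Cl: 1 × 419 = 419
  Σ(broken) = 3810 kJ
Bonds formed (products):
  C–C: 2 × 336 = 672
  C–Cl: 1 × 324 = 324
  C–H: 7 × 405 = 2835
  Σ(formed) = 3831 kJ
ΔH = Σ(broken) − Σ(formed) = 3810 − 3831 = −21 kJ

ΔH ≈ −21 kJ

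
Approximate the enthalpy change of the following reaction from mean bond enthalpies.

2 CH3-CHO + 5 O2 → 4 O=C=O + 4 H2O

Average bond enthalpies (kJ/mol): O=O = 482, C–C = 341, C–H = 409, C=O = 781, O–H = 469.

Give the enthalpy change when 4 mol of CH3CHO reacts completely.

Bonds broken (reactants):
  C–C: 2 × 341 = 682
  C–H: 8 × 409 = 3272
  C=O: 2 × 781 = 1562
  O=O: 5 × 482 = 2410
  Σ(broken) = 7926 kJ
Bonds formed (products):
  C=O: 8 × 781 = 6248
  O–H: 8 × 469 = 3752
  Σ(formed) = 10000 kJ
ΔH = Σ(broken) − Σ(formed) = 7926 − 10000 = −2074 kJ
For 2× the reaction as written: 2 × (−2074) = −4148 kJ

ΔH = −4148 kJ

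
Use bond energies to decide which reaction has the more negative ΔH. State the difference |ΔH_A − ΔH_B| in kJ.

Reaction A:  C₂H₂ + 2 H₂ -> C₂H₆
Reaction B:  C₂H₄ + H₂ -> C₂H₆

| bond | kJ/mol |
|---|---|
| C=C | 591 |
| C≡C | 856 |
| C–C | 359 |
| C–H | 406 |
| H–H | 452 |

Reaction A, by 95 kJ

Reaction A:
  Bonds broken (reactants):
    C≡C: 1 × 856 = 856
    C–H: 2 × 406 = 812
    H–H: 2 × 452 = 904
    Σ(broken) = 2572 kJ
  Bonds formed (products):
    C–C: 1 × 359 = 359
    C–H: 6 × 406 = 2436
    Σ(formed) = 2795 kJ
  ΔH_A = 2572 − 2795 = −223 kJ
Reaction B:
  Bonds broken (reactants):
    C–H: 4 × 406 = 1624
    C=C: 1 × 591 = 591
    H–H: 1 × 452 = 452
    Σ(broken) = 2667 kJ
  Bonds formed (products):
    C–C: 1 × 359 = 359
    C–H: 6 × 406 = 2436
    Σ(formed) = 2795 kJ
  ΔH_B = 2667 − 2795 = −128 kJ
ΔH_A − ΔH_B = −95 kJ, so reaction A has the more negative ΔH; |ΔH_A − ΔH_B| = 95 kJ.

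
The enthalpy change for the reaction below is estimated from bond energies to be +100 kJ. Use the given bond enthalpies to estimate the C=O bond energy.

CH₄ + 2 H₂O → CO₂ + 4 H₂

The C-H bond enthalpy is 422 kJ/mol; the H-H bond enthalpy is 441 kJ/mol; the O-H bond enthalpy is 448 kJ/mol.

Let D be the C=O bond energy.
Σ(broken) = 4×422 + 4×448 = 3480
Σ(formed) = 2×D + 4×441 = 1764 + 2D
ΔH = Σ(broken) − Σ(formed) = (3480) − (1764 + 2D) = +1716 − 2D
Setting this equal to +100 kJ gives 2D = 1616, so D = 808 kJ/mol.

D(C=O) ≈ 808 kJ/mol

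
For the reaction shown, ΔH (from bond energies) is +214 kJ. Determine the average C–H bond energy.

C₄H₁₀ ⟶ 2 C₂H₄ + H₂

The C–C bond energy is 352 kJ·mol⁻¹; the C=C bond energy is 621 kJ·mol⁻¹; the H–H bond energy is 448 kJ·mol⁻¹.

Let D be the C–H bond energy.
Σ(broken) = 3×352 + 10×D = 1056 + 10D
Σ(formed) = 8×D + 2×621 + 1×448 = 1690 + 8D
ΔH = Σ(broken) − Σ(formed) = (1056 + 10D) − (1690 + 8D) = −634 + 2D
Setting this equal to +214 kJ gives 2D = 848, so D = 424 kJ/mol.

D(C–H) ≈ 424 kJ/mol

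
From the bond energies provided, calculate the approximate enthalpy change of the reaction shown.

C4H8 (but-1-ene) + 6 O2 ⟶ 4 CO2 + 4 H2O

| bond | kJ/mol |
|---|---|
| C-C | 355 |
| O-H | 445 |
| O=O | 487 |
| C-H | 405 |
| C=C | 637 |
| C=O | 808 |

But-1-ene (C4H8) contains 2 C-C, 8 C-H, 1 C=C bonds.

Bonds broken (reactants):
  C-C: 2 × 355 = 710
  C-H: 8 × 405 = 3240
  C=C: 1 × 637 = 637
  O=O: 6 × 487 = 2922
  Σ(broken) = 7509 kJ
Bonds formed (products):
  C=O: 8 × 808 = 6464
  O-H: 8 × 445 = 3560
  Σ(formed) = 10024 kJ
ΔH = Σ(broken) − Σ(formed) = 7509 − 10024 = −2515 kJ

ΔH ≈ −2515 kJ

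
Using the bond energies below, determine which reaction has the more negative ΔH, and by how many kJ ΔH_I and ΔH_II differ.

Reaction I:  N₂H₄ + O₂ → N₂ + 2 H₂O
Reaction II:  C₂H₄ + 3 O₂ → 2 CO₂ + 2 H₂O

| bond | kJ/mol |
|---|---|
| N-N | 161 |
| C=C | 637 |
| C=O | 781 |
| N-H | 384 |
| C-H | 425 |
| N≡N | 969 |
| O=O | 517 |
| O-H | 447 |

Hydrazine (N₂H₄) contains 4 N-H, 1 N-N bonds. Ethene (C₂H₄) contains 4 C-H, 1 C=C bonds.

Reaction I:
  Bonds broken (reactants):
    N-H: 4 × 384 = 1536
    N-N: 1 × 161 = 161
    O=O: 1 × 517 = 517
    Σ(broken) = 2214 kJ
  Bonds formed (products):
    N≡N: 1 × 969 = 969
    O-H: 4 × 447 = 1788
    Σ(formed) = 2757 kJ
  ΔH_I = 2214 − 2757 = −543 kJ
Reaction II:
  Bonds broken (reactants):
    C-H: 4 × 425 = 1700
    C=C: 1 × 637 = 637
    O=O: 3 × 517 = 1551
    Σ(broken) = 3888 kJ
  Bonds formed (products):
    C=O: 4 × 781 = 3124
    O-H: 4 × 447 = 1788
    Σ(formed) = 4912 kJ
  ΔH_II = 3888 − 4912 = −1024 kJ
ΔH_I − ΔH_II = +481 kJ, so reaction II has the more negative ΔH; |ΔH_I − ΔH_II| = 481 kJ.

Reaction II, by 481 kJ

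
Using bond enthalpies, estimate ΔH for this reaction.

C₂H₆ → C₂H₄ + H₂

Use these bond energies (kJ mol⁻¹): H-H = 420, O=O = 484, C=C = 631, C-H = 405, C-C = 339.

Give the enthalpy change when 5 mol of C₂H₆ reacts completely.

ΔH = +490 kJ

Bonds broken (reactants):
  C-C: 1 × 339 = 339
  C-H: 6 × 405 = 2430
  Σ(broken) = 2769 kJ
Bonds formed (products):
  C-H: 4 × 405 = 1620
  C=C: 1 × 631 = 631
  H-H: 1 × 420 = 420
  Σ(formed) = 2671 kJ
ΔH = Σ(broken) − Σ(formed) = 2769 − 2671 = +98 kJ
For 5× the reaction as written: 5 × (+98) = +490 kJ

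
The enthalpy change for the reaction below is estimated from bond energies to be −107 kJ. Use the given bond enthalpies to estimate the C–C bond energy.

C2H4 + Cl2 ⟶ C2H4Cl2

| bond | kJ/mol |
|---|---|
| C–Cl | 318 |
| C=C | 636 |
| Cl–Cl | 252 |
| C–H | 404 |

Let D be the C–C bond energy.
Σ(broken) = 4×404 + 1×636 + 1×252 = 2504
Σ(formed) = 1×D + 2×318 + 4×404 = 2252 + D
ΔH = Σ(broken) − Σ(formed) = (2504) − (2252 + D) = +252 − D
Setting this equal to −107 kJ gives D = 359 kJ/mol.

D(C–C) ≈ 359 kJ/mol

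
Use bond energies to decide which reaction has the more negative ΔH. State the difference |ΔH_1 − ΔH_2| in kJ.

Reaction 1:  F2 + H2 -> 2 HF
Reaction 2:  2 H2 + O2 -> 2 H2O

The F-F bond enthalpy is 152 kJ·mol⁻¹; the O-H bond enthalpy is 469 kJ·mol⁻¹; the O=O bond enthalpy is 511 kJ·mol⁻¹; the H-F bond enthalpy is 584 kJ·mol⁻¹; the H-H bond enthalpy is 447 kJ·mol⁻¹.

Reaction 1:
  Bonds broken (reactants):
    F-F: 1 × 152 = 152
    H-H: 1 × 447 = 447
    Σ(broken) = 599 kJ
  Bonds formed (products):
    H-F: 2 × 584 = 1168
    Σ(formed) = 1168 kJ
  ΔH_1 = 599 − 1168 = −569 kJ
Reaction 2:
  Bonds broken (reactants):
    H-H: 2 × 447 = 894
    O=O: 1 × 511 = 511
    Σ(broken) = 1405 kJ
  Bonds formed (products):
    O-H: 4 × 469 = 1876
    Σ(formed) = 1876 kJ
  ΔH_2 = 1405 − 1876 = −471 kJ
ΔH_1 − ΔH_2 = −98 kJ, so reaction 1 has the more negative ΔH; |ΔH_1 − ΔH_2| = 98 kJ.

Reaction 1, by 98 kJ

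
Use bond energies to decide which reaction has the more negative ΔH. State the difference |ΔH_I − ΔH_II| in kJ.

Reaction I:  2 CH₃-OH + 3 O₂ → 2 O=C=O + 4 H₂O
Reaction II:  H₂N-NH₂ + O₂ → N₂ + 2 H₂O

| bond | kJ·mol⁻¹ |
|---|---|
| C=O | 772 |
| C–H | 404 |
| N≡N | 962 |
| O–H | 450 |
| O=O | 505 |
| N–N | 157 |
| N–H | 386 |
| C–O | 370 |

Reaction I, by 553 kJ

Reaction I:
  Bonds broken (reactants):
    C–H: 6 × 404 = 2424
    C–O: 2 × 370 = 740
    O–H: 2 × 450 = 900
    O=O: 3 × 505 = 1515
    Σ(broken) = 5579 kJ
  Bonds formed (products):
    C=O: 4 × 772 = 3088
    O–H: 8 × 450 = 3600
    Σ(formed) = 6688 kJ
  ΔH_I = 5579 − 6688 = −1109 kJ
Reaction II:
  Bonds broken (reactants):
    N–H: 4 × 386 = 1544
    N–N: 1 × 157 = 157
    O=O: 1 × 505 = 505
    Σ(broken) = 2206 kJ
  Bonds formed (products):
    N≡N: 1 × 962 = 962
    O–H: 4 × 450 = 1800
    Σ(formed) = 2762 kJ
  ΔH_II = 2206 − 2762 = −556 kJ
ΔH_I − ΔH_II = −553 kJ, so reaction I has the more negative ΔH; |ΔH_I − ΔH_II| = 553 kJ.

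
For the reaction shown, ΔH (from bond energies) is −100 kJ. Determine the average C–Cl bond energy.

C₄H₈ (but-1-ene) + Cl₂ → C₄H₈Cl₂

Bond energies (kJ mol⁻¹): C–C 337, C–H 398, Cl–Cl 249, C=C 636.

D(C–Cl) ≈ 324 kJ/mol

Let D be the C–Cl bond energy.
Σ(broken) = 2×337 + 8×398 + 1×636 + 1×249 = 4743
Σ(formed) = 3×337 + 2×D + 8×398 = 4195 + 2D
ΔH = Σ(broken) − Σ(formed) = (4743) − (4195 + 2D) = +548 − 2D
Setting this equal to −100 kJ gives 2D = 648, so D = 324 kJ/mol.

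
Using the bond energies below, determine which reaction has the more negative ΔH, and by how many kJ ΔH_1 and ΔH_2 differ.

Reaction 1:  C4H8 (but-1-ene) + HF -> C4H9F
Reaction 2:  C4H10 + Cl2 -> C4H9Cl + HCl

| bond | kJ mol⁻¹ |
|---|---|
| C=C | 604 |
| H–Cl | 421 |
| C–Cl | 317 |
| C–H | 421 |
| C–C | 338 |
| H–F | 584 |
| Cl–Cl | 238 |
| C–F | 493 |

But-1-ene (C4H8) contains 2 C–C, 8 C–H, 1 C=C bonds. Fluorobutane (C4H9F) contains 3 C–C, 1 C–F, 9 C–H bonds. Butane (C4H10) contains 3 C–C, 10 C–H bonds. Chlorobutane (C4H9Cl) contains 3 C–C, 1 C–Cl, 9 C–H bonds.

Reaction 1:
  Bonds broken (reactants):
    C–C: 2 × 338 = 676
    C–H: 8 × 421 = 3368
    C=C: 1 × 604 = 604
    H–F: 1 × 584 = 584
    Σ(broken) = 5232 kJ
  Bonds formed (products):
    C–C: 3 × 338 = 1014
    C–F: 1 × 493 = 493
    C–H: 9 × 421 = 3789
    Σ(formed) = 5296 kJ
  ΔH_1 = 5232 − 5296 = −64 kJ
Reaction 2:
  Bonds broken (reactants):
    C–C: 3 × 338 = 1014
    C–H: 10 × 421 = 4210
    Cl–Cl: 1 × 238 = 238
    Σ(broken) = 5462 kJ
  Bonds formed (products):
    C–C: 3 × 338 = 1014
    C–Cl: 1 × 317 = 317
    C–H: 9 × 421 = 3789
    H–Cl: 1 × 421 = 421
    Σ(formed) = 5541 kJ
  ΔH_2 = 5462 − 5541 = −79 kJ
ΔH_1 − ΔH_2 = +15 kJ, so reaction 2 has the more negative ΔH; |ΔH_1 − ΔH_2| = 15 kJ.

Reaction 2, by 15 kJ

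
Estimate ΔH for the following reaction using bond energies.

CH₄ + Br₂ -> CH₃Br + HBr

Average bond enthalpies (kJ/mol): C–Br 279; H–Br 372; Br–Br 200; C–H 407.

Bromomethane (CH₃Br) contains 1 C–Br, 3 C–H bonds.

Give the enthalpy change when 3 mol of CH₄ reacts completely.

Bonds broken (reactants):
  Br–Br: 1 × 200 = 200
  C–H: 4 × 407 = 1628
  Σ(broken) = 1828 kJ
Bonds formed (products):
  C–Br: 1 × 279 = 279
  C–H: 3 × 407 = 1221
  H–Br: 1 × 372 = 372
  Σ(formed) = 1872 kJ
ΔH = Σ(broken) − Σ(formed) = 1828 − 1872 = −44 kJ
For 3× the reaction as written: 3 × (−44) = −132 kJ

ΔH = −132 kJ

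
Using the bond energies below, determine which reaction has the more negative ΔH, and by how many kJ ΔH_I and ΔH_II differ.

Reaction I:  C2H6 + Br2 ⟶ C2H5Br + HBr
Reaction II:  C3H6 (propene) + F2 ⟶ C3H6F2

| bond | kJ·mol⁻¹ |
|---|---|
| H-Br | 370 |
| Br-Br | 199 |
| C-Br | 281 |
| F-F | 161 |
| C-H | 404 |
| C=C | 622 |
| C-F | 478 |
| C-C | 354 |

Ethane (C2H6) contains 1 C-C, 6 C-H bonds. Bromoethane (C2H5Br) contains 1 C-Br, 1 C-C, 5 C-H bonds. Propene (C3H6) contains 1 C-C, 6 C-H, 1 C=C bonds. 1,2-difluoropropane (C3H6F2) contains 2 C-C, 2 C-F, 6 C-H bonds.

Reaction II, by 479 kJ

Reaction I:
  Bonds broken (reactants):
    Br-Br: 1 × 199 = 199
    C-C: 1 × 354 = 354
    C-H: 6 × 404 = 2424
    Σ(broken) = 2977 kJ
  Bonds formed (products):
    C-Br: 1 × 281 = 281
    C-C: 1 × 354 = 354
    C-H: 5 × 404 = 2020
    H-Br: 1 × 370 = 370
    Σ(formed) = 3025 kJ
  ΔH_I = 2977 − 3025 = −48 kJ
Reaction II:
  Bonds broken (reactants):
    C-C: 1 × 354 = 354
    C-H: 6 × 404 = 2424
    C=C: 1 × 622 = 622
    F-F: 1 × 161 = 161
    Σ(broken) = 3561 kJ
  Bonds formed (products):
    C-C: 2 × 354 = 708
    C-F: 2 × 478 = 956
    C-H: 6 × 404 = 2424
    Σ(formed) = 4088 kJ
  ΔH_II = 3561 − 4088 = −527 kJ
ΔH_I − ΔH_II = +479 kJ, so reaction II has the more negative ΔH; |ΔH_I − ΔH_II| = 479 kJ.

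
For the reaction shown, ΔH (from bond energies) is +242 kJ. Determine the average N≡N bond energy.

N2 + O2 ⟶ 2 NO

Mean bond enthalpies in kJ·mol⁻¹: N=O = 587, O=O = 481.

D(N≡N) ≈ 935 kJ/mol

Let D be the N≡N bond energy.
Σ(broken) = 1×D + 1×481 = 481 + D
Σ(formed) = 2×587 = 1174
ΔH = Σ(broken) − Σ(formed) = (481 + D) − (1174) = −693 + D
Setting this equal to +242 kJ gives D = 935 kJ/mol.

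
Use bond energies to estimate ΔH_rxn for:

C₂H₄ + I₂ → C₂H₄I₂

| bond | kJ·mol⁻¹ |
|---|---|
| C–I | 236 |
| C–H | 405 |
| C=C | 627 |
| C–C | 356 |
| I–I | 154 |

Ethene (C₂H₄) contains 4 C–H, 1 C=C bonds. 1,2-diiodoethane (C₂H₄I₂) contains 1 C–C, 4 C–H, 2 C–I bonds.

ΔH ≈ −47 kJ

Bonds broken (reactants):
  C–H: 4 × 405 = 1620
  C=C: 1 × 627 = 627
  I–I: 1 × 154 = 154
  Σ(broken) = 2401 kJ
Bonds formed (products):
  C–C: 1 × 356 = 356
  C–H: 4 × 405 = 1620
  C–I: 2 × 236 = 472
  Σ(formed) = 2448 kJ
ΔH = Σ(broken) − Σ(formed) = 2401 − 2448 = −47 kJ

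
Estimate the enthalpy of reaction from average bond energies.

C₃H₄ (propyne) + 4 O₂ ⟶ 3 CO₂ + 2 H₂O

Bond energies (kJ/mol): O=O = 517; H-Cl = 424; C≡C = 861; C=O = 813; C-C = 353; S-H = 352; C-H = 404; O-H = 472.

Bonds broken (reactants):
  C≡C: 1 × 861 = 861
  C-C: 1 × 353 = 353
  C-H: 4 × 404 = 1616
  O=O: 4 × 517 = 2068
  Σ(broken) = 4898 kJ
Bonds formed (products):
  C=O: 6 × 813 = 4878
  O-H: 4 × 472 = 1888
  Σ(formed) = 6766 kJ
ΔH = Σ(broken) − Σ(formed) = 4898 − 6766 = −1868 kJ

ΔH ≈ −1868 kJ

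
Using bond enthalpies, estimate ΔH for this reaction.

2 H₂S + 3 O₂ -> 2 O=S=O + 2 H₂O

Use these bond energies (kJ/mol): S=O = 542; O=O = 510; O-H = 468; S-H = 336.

ΔH ≈ −1166 kJ

Bonds broken (reactants):
  O=O: 3 × 510 = 1530
  S-H: 4 × 336 = 1344
  Σ(broken) = 2874 kJ
Bonds formed (products):
  O-H: 4 × 468 = 1872
  S=O: 4 × 542 = 2168
  Σ(formed) = 4040 kJ
ΔH = Σ(broken) − Σ(formed) = 2874 − 4040 = −1166 kJ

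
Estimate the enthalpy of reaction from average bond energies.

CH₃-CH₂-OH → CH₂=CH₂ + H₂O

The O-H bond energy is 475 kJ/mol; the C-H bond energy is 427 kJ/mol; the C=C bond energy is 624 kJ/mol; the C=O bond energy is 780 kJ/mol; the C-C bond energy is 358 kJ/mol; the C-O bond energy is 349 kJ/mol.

ΔH ≈ +35 kJ

Bonds broken (reactants):
  C-C: 1 × 358 = 358
  C-H: 5 × 427 = 2135
  C-O: 1 × 349 = 349
  O-H: 1 × 475 = 475
  Σ(broken) = 3317 kJ
Bonds formed (products):
  C-H: 4 × 427 = 1708
  C=C: 1 × 624 = 624
  O-H: 2 × 475 = 950
  Σ(formed) = 3282 kJ
ΔH = Σ(broken) − Σ(formed) = 3317 − 3282 = +35 kJ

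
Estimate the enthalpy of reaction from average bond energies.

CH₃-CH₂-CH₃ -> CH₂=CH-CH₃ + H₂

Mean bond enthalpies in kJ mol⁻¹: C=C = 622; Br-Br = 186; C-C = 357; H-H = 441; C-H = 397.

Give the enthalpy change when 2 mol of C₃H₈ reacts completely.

Bonds broken (reactants):
  C-C: 2 × 357 = 714
  C-H: 8 × 397 = 3176
  Σ(broken) = 3890 kJ
Bonds formed (products):
  C-C: 1 × 357 = 357
  C-H: 6 × 397 = 2382
  C=C: 1 × 622 = 622
  H-H: 1 × 441 = 441
  Σ(formed) = 3802 kJ
ΔH = Σ(broken) − Σ(formed) = 3890 − 3802 = +88 kJ
For 2× the reaction as written: 2 × (+88) = +176 kJ

ΔH = +176 kJ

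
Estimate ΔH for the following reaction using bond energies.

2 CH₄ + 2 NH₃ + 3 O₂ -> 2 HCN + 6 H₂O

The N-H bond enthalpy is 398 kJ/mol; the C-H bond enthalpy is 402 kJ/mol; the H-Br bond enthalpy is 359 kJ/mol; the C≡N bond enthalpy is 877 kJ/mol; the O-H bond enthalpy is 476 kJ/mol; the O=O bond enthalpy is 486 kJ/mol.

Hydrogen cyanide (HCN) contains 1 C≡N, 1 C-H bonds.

Bonds broken (reactants):
  C-H: 8 × 402 = 3216
  N-H: 6 × 398 = 2388
  O=O: 3 × 486 = 1458
  Σ(broken) = 7062 kJ
Bonds formed (products):
  C≡N: 2 × 877 = 1754
  C-H: 2 × 402 = 804
  O-H: 12 × 476 = 5712
  Σ(formed) = 8270 kJ
ΔH = Σ(broken) − Σ(formed) = 7062 − 8270 = −1208 kJ

ΔH ≈ −1208 kJ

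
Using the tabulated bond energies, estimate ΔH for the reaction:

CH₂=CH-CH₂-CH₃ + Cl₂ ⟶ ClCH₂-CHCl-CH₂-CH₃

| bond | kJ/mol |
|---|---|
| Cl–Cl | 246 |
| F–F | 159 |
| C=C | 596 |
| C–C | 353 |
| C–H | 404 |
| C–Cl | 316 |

Bonds broken (reactants):
  C–C: 2 × 353 = 706
  C–H: 8 × 404 = 3232
  C=C: 1 × 596 = 596
  Cl–Cl: 1 × 246 = 246
  Σ(broken) = 4780 kJ
Bonds formed (products):
  C–C: 3 × 353 = 1059
  C–Cl: 2 × 316 = 632
  C–H: 8 × 404 = 3232
  Σ(formed) = 4923 kJ
ΔH = Σ(broken) − Σ(formed) = 4780 − 4923 = −143 kJ

ΔH ≈ −143 kJ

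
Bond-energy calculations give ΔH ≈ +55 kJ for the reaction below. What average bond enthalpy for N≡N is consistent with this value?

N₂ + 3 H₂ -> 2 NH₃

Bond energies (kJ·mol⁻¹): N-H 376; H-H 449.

D(N≡N) ≈ 964 kJ/mol

Let D be the N≡N bond energy.
Σ(broken) = 3×449 + 1×D = 1347 + D
Σ(formed) = 6×376 = 2256
ΔH = Σ(broken) − Σ(formed) = (1347 + D) − (2256) = −909 + D
Setting this equal to +55 kJ gives D = 964 kJ/mol.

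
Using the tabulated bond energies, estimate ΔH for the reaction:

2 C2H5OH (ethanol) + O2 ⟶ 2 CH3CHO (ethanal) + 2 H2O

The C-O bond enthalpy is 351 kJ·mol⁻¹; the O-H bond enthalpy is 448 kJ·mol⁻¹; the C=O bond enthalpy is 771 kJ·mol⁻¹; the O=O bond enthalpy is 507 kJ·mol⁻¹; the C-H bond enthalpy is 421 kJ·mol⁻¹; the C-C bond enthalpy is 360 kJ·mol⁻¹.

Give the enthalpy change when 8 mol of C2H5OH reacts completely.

Bonds broken (reactants):
  C-C: 2 × 360 = 720
  C-H: 10 × 421 = 4210
  C-O: 2 × 351 = 702
  O-H: 2 × 448 = 896
  O=O: 1 × 507 = 507
  Σ(broken) = 7035 kJ
Bonds formed (products):
  C-C: 2 × 360 = 720
  C-H: 8 × 421 = 3368
  C=O: 2 × 771 = 1542
  O-H: 4 × 448 = 1792
  Σ(formed) = 7422 kJ
ΔH = Σ(broken) − Σ(formed) = 7035 − 7422 = −387 kJ
For 4× the reaction as written: 4 × (−387) = −1548 kJ

ΔH = −1548 kJ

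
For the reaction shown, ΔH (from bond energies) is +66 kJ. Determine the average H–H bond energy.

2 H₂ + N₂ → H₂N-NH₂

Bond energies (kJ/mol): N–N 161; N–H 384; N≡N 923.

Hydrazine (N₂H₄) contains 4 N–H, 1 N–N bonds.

Let D be the H–H bond energy.
Σ(broken) = 2×D + 1×923 = 923 + 2D
Σ(formed) = 4×384 + 1×161 = 1697
ΔH = Σ(broken) − Σ(formed) = (923 + 2D) − (1697) = −774 + 2D
Setting this equal to +66 kJ gives 2D = 840, so D = 420 kJ/mol.

D(H–H) ≈ 420 kJ/mol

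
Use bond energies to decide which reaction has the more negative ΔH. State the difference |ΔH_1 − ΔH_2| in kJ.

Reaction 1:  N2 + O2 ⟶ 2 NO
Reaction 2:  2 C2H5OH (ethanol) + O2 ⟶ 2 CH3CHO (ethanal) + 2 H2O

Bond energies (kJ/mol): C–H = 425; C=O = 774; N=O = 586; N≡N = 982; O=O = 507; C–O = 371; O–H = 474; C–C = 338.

Reaction 1:
  Bonds broken (reactants):
    N≡N: 1 × 982 = 982
    O=O: 1 × 507 = 507
    Σ(broken) = 1489 kJ
  Bonds formed (products):
    N=O: 2 × 586 = 1172
    Σ(formed) = 1172 kJ
  ΔH_1 = 1489 − 1172 = +317 kJ
Reaction 2:
  Bonds broken (reactants):
    C–C: 2 × 338 = 676
    C–H: 10 × 425 = 4250
    C–O: 2 × 371 = 742
    O–H: 2 × 474 = 948
    O=O: 1 × 507 = 507
    Σ(broken) = 7123 kJ
  Bonds formed (products):
    C–C: 2 × 338 = 676
    C–H: 8 × 425 = 3400
    C=O: 2 × 774 = 1548
    O–H: 4 × 474 = 1896
    Σ(formed) = 7520 kJ
  ΔH_2 = 7123 − 7520 = −397 kJ
ΔH_1 − ΔH_2 = +714 kJ, so reaction 2 has the more negative ΔH; |ΔH_1 − ΔH_2| = 714 kJ.

Reaction 2, by 714 kJ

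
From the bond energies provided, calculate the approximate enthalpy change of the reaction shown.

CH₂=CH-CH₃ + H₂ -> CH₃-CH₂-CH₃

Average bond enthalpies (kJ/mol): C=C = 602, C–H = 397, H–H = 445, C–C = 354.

Bonds broken (reactants):
  C–C: 1 × 354 = 354
  C–H: 6 × 397 = 2382
  C=C: 1 × 602 = 602
  H–H: 1 × 445 = 445
  Σ(broken) = 3783 kJ
Bonds formed (products):
  C–C: 2 × 354 = 708
  C–H: 8 × 397 = 3176
  Σ(formed) = 3884 kJ
ΔH = Σ(broken) − Σ(formed) = 3783 − 3884 = −101 kJ

ΔH ≈ −101 kJ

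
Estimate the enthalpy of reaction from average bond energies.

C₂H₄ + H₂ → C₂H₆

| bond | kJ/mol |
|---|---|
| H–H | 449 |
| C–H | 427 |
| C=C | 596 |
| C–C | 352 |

ΔH ≈ −161 kJ

Bonds broken (reactants):
  C–H: 4 × 427 = 1708
  C=C: 1 × 596 = 596
  H–H: 1 × 449 = 449
  Σ(broken) = 2753 kJ
Bonds formed (products):
  C–C: 1 × 352 = 352
  C–H: 6 × 427 = 2562
  Σ(formed) = 2914 kJ
ΔH = Σ(broken) − Σ(formed) = 2753 − 2914 = −161 kJ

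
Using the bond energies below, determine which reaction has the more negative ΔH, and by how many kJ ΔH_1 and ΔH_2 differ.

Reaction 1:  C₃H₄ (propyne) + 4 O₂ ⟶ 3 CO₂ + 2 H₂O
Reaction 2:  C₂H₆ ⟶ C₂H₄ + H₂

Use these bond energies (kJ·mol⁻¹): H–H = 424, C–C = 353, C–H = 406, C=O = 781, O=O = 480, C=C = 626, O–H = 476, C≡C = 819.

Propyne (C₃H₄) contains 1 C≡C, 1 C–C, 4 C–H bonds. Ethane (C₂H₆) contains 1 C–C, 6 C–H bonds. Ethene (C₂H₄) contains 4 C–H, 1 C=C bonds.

Reaction 1:
  Bonds broken (reactants):
    C≡C: 1 × 819 = 819
    C–C: 1 × 353 = 353
    C–H: 4 × 406 = 1624
    O=O: 4 × 480 = 1920
    Σ(broken) = 4716 kJ
  Bonds formed (products):
    C=O: 6 × 781 = 4686
    O–H: 4 × 476 = 1904
    Σ(formed) = 6590 kJ
  ΔH_1 = 4716 − 6590 = −1874 kJ
Reaction 2:
  Bonds broken (reactants):
    C–C: 1 × 353 = 353
    C–H: 6 × 406 = 2436
    Σ(broken) = 2789 kJ
  Bonds formed (products):
    C–H: 4 × 406 = 1624
    C=C: 1 × 626 = 626
    H–H: 1 × 424 = 424
    Σ(formed) = 2674 kJ
  ΔH_2 = 2789 − 2674 = +115 kJ
ΔH_1 − ΔH_2 = −1989 kJ, so reaction 1 has the more negative ΔH; |ΔH_1 − ΔH_2| = 1989 kJ.

Reaction 1, by 1989 kJ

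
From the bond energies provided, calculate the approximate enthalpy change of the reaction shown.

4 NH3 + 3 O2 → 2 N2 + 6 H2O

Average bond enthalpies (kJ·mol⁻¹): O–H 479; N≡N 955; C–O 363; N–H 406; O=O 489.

Bonds broken (reactants):
  N–H: 12 × 406 = 4872
  O=O: 3 × 489 = 1467
  Σ(broken) = 6339 kJ
Bonds formed (products):
  N≡N: 2 × 955 = 1910
  O–H: 12 × 479 = 5748
  Σ(formed) = 7658 kJ
ΔH = Σ(broken) − Σ(formed) = 6339 − 7658 = −1319 kJ

ΔH ≈ −1319 kJ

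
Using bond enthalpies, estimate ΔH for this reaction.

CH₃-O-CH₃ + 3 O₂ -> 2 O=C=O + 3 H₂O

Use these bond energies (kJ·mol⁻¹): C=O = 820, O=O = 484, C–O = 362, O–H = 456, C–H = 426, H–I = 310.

Bonds broken (reactants):
  C–H: 6 × 426 = 2556
  C–O: 2 × 362 = 724
  O=O: 3 × 484 = 1452
  Σ(broken) = 4732 kJ
Bonds formed (products):
  C=O: 4 × 820 = 3280
  O–H: 6 × 456 = 2736
  Σ(formed) = 6016 kJ
ΔH = Σ(broken) − Σ(formed) = 4732 − 6016 = −1284 kJ

ΔH ≈ −1284 kJ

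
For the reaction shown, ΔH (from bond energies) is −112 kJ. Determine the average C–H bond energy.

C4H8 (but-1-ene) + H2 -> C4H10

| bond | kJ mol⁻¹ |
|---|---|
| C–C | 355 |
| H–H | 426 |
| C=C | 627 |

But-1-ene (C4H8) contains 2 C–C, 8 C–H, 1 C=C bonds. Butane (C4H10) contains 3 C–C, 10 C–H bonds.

Let D be the C–H bond energy.
Σ(broken) = 2×355 + 8×D + 1×627 + 1×426 = 1763 + 8D
Σ(formed) = 3×355 + 10×D = 1065 + 10D
ΔH = Σ(broken) − Σ(formed) = (1763 + 8D) − (1065 + 10D) = +698 − 2D
Setting this equal to −112 kJ gives 2D = 810, so D = 405 kJ/mol.

D(C–H) ≈ 405 kJ/mol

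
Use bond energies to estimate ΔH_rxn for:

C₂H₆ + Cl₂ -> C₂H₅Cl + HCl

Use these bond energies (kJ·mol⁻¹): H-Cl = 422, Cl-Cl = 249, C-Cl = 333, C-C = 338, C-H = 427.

Bonds broken (reactants):
  C-C: 1 × 338 = 338
  C-H: 6 × 427 = 2562
  Cl-Cl: 1 × 249 = 249
  Σ(broken) = 3149 kJ
Bonds formed (products):
  C-C: 1 × 338 = 338
  C-Cl: 1 × 333 = 333
  C-H: 5 × 427 = 2135
  H-Cl: 1 × 422 = 422
  Σ(formed) = 3228 kJ
ΔH = Σ(broken) − Σ(formed) = 3149 − 3228 = −79 kJ

ΔH ≈ −79 kJ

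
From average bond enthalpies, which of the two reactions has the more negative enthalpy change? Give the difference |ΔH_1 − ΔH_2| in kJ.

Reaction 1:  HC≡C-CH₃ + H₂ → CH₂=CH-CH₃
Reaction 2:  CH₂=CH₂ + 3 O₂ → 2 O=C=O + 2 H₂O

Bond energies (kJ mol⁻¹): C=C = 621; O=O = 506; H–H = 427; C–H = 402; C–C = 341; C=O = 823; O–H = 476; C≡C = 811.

Reaction 2, by 1262 kJ

Reaction 1:
  Bonds broken (reactants):
    C≡C: 1 × 811 = 811
    C–C: 1 × 341 = 341
    C–H: 4 × 402 = 1608
    H–H: 1 × 427 = 427
    Σ(broken) = 3187 kJ
  Bonds formed (products):
    C–C: 1 × 341 = 341
    C–H: 6 × 402 = 2412
    C=C: 1 × 621 = 621
    Σ(formed) = 3374 kJ
  ΔH_1 = 3187 − 3374 = −187 kJ
Reaction 2:
  Bonds broken (reactants):
    C–H: 4 × 402 = 1608
    C=C: 1 × 621 = 621
    O=O: 3 × 506 = 1518
    Σ(broken) = 3747 kJ
  Bonds formed (products):
    C=O: 4 × 823 = 3292
    O–H: 4 × 476 = 1904
    Σ(formed) = 5196 kJ
  ΔH_2 = 3747 − 5196 = −1449 kJ
ΔH_1 − ΔH_2 = +1262 kJ, so reaction 2 has the more negative ΔH; |ΔH_1 − ΔH_2| = 1262 kJ.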